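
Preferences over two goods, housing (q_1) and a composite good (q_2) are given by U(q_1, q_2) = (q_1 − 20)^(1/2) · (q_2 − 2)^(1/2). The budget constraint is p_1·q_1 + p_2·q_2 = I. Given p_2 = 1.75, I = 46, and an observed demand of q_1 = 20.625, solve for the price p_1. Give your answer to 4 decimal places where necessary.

p_1 = 2

MRS = (q_2−2)/(q_1−20). Tangency with p_1/p_2 gives q_2−2 = (p_1/p_2)·(q_1−20).
After buying the subsistence bundle (20, 2), a share 0.5 of the remaining income goes to q_1: q_1* = 20 + 0.5·(I − 20p_1 − 2p_2)/p_1.
Set q_1* = 20.625 in the demand function and solve for p_1: p_1 = 2.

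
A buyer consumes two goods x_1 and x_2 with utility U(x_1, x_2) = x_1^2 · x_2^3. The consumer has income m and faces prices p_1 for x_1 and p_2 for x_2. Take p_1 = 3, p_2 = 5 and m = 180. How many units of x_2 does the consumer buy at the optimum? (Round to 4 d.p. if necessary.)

The MRS is (2/3)·x_2/x_1. Set MRS = p_1/p_2.
Rearranging, p_2·x_2 = (3/2)·p_1·x_1. Substituting into the budget gives p_1·x_1·(1 + (3/2)) = m.
Demand: x_1*(p_1,p_2,m) = 0.4·m/p_1 and x_2* = 0.6·m/p_2.
At p_1=3, p_2=5, m=180: x_2* = 0.6·180/5 = 21.6.

x_2* = 21.6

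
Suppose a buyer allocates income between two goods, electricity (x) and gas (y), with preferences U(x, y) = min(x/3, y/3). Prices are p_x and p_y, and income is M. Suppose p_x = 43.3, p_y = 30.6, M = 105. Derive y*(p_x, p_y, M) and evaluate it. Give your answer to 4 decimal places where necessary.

With perfect complements, no substitution: consume in ratio x:y = 3:3.
Budget: p_x·x + p_y·x = M, so (3·p_x + 3·p_y)·x = 3·M.
Demand: x*(p_x,p_y,M) = 3·M/(3·p_x + 3·p_y), y* = 3·M/(3·p_x + 3·p_y).
Here 3·43.3 + 3·30.6 = 221.7, giving y* = 1.4208.

y* = 1.4208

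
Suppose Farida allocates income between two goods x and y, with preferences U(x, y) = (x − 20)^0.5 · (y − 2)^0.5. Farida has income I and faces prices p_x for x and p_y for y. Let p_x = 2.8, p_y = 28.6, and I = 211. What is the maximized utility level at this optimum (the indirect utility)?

This is Cobb-Douglas in (x−20, y−2): tangency gives 0.5·p_y·(y−2) = 0.5·p_x·(x−20).
After buying the subsistence bundle (20, 2), a share 0.5 of the remaining income goes to x: x* = 20 + 0.5·(I − 20p_x − 2p_y)/p_x.
Discretionary income = 211 − 20·2.8 − 2·28.6 = 97.8; x* = 20 + 0.5·97.8/2.8 = 37.4643; y* = 2 + 0.5·97.8/28.6 = 3.7098.
Utility at the optimum: U(37.4643, 3.7098) = 5.4645.

V = 5.4645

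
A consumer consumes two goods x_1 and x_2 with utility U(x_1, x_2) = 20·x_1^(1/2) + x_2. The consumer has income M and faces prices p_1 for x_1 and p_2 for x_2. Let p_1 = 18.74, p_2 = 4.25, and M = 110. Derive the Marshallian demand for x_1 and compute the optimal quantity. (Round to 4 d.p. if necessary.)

x_1* = 5.1433

Utility is quasi-linear in x_2; the FOC for x_1 is 10/√x_1 = p_1/p_2.
Solve: √x_1 = 10·p_2/p_1, so x_1*(p_1,p_2) = (10·p_2/p_1)², and x_2* = (M − p_1·x_1*)/p_2.
Plugging in: x_1* = (10·4.25/18.74)² = 5.1433.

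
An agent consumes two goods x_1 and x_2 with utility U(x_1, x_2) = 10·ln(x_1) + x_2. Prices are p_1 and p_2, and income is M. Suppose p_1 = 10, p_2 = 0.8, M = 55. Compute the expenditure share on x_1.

share on x_1 = 0.1455

Set MRS = p_1/p_2: (10/x_1)/1 = p_1/p_2.
So x_1*(p_1,p_2) = 10·p_2/p_1, independent of income; and x_2* = (M − 10·p_2)/p_2.
At the given prices: x_1* = 10·0.8/10 = 0.8, and x_2* = 58.75.
Expenditure on x_1: 10·0.8 = 8; share = 0.1455.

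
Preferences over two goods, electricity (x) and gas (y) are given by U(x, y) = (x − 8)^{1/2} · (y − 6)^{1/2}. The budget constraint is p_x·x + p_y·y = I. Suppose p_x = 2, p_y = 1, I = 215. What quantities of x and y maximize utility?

x* = 56.25, y* = 102.5

This is Cobb-Douglas in (x−8, y−6): tangency gives 0.5·p_y·(y−6) = 0.5·p_x·(x−8).
Substituting into the budget: x* = 8 + 0.5·(I − 8·p_x − 6·p_y)/p_x, and y* = 6 + 0.5·(…)/p_y.
Discretionary income = 215 − 8·2 − 6·1 = 193; x* = 8 + 0.5·193/2 = 56.25; y* = 6 + 0.5·193/1 = 102.5.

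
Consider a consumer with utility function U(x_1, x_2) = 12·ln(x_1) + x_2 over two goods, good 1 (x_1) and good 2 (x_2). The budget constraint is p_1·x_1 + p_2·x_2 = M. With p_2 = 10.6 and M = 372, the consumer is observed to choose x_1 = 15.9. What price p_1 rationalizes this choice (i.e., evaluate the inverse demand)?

MU_x_1 = 12/x_1, MU_x_2 = 1. Tangency: 12/x_1 = p_1/p_2.
So x_1*(p_1,p_2) = 12·p_2/p_1, independent of income; and x_2* = (M − 12·p_2)/p_2.
Set x_1* = 15.9 in the demand function and solve for p_1: p_1 = 8.

p_1 = 8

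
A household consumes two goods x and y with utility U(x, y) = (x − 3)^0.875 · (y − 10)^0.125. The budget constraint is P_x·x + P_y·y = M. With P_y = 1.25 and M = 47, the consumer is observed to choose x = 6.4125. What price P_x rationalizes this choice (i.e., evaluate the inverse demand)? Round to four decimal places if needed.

MRS = 7·(y−10)/(x−3). Tangency with P_x/P_y gives y−10 = (1/7)·(P_x/P_y)·(x−3).
After buying the subsistence bundle (3, 10), a share 0.875 of the remaining income goes to x: x* = 3 + 0.875·(M − 3P_x − 10P_y)/P_x.
Set x* = 6.4125 in the demand function and solve for P_x: P_x = 5.

P_x = 5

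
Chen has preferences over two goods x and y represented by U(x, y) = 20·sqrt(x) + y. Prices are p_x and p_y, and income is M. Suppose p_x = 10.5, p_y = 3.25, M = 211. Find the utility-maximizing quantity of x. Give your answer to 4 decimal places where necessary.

Utility is quasi-linear in y; the FOC for x is 10/√x = p_x/p_y.
Solve: √x = 10·p_y/p_x, so x*(p_x,p_y) = (10·p_y/p_x)², and y* = (M − p_x·x*)/p_y.
Plugging in: x* = (10·3.25/10.5)² = 9.5805.

x* = 9.5805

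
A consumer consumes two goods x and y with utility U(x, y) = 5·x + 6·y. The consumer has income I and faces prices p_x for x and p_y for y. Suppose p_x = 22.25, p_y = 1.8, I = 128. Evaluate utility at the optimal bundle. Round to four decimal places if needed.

Perfect substitutes: compare marginal utility per dollar. 5/p_x vs 6/p_y → 0.2247 vs 3.3333.
y gives more utility per dollar, so spend all income on y: y* = I/p_y, x* = 0.
Numerically: x* = 0, y* = 71.1111.
Utility at the optimum: U(0, 71.1111) = 426.6667.

V = 426.6667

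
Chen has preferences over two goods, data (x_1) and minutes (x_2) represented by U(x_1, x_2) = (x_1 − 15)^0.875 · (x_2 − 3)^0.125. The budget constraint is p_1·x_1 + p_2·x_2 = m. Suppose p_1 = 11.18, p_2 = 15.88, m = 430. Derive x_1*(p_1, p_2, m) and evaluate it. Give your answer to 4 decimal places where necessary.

After buying the subsistence bundle (15, 3), a share 0.875 of the remaining income goes to x_1: x_1* = 15 + 0.875·(m − 15p_1 − 3p_2)/p_1.
Discretionary income = 430 − 15·11.18 − 3·15.88 = 214.66; x_1* = 15 + 0.875·214.66/11.18 = 31.8003.

x_1* = 31.8003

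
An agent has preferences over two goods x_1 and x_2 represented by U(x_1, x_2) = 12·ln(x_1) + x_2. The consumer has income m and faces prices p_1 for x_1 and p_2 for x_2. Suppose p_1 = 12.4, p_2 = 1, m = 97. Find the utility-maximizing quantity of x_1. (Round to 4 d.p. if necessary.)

x_1* = 0.9677

Set MRS = p_1/p_2: (12/x_1)/1 = p_1/p_2.
So x_1*(p_1,p_2) = 12·p_2/p_1, independent of income; and x_2* = (m − 12·p_2)/p_2.
At the given prices: x_1* = 12·1/12.4 = 0.9677.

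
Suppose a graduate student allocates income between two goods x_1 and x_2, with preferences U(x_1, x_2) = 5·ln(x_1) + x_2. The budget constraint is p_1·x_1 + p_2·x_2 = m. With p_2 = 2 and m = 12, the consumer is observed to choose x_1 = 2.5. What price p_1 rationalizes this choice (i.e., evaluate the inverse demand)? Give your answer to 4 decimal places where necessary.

MU_x_1 = 5/x_1, MU_x_2 = 1. Tangency: 5/x_1 = p_1/p_2.
So x_1*(p_1,p_2) = 5·p_2/p_1, independent of income; and x_2* = (m − 5·p_2)/p_2.
Set x_1* = 2.5 in the demand function and solve for p_1: p_1 = 4.

p_1 = 4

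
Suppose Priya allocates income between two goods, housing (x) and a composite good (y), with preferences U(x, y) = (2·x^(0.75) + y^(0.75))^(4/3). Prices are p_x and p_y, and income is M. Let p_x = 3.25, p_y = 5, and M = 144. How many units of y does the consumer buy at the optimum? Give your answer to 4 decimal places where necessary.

MU_x ∝ 2·x^(-0.25), MU_y ∝ y^(-0.25), so MRS = 2·(y/x)^(0.25) = p_x/p_y.
Hence y/x = ((1/2)·p_x/p_y)^(1/(0.25)), i.e. raised to the 4 power.
Substitute y = (y/x)·x into the budget: x* = M/(p_x + p_y·(y/x)).
Numerically y/x = 0.011157, so x* = 144/(3.25 + 5·0.011157) = 43.56 and y* = 0.011157·43.56 = 0.486.

y* = 0.486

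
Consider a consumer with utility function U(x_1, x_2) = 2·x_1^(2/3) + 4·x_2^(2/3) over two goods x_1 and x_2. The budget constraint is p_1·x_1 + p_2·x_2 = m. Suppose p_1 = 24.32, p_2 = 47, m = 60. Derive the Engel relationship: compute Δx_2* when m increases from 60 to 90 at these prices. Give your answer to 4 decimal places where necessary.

Δx_2* = 0.4351

Substitute x_2 = (x_2/x_1)·x_1 into the budget: x_1* = m/(p_1 + p_2·(x_2/x_1)).
Numerically x_2/x_1 = 1.108376, so x_1* = 60/(24.32 + 47·1.108376) = 0.7852 and x_2* = 1.108376·0.7852 = 0.8703.
At m' = 90: x_2* = 1.3054. Change: 1.3054 − 0.8703 = 0.4351.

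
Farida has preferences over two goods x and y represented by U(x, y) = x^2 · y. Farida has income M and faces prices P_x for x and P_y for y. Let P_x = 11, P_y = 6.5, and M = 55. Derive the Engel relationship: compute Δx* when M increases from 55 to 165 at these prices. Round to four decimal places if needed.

Δx* = 6.6667

Demand: x*(P_x,P_y,M) = 2/3·M/P_x and y* = 1/3·M/P_y.
At P_x=11, P_y=6.5, M=55: x* = 2/3·55/11 = 3.3333.
At M' = 165: x* = 10. Change: 10 − 3.3333 = 6.6667.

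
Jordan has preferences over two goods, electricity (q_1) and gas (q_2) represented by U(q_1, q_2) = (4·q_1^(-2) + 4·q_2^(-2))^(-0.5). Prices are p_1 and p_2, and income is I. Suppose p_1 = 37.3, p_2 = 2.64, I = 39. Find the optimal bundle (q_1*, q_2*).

MU_q_1 ∝ 4·q_1^(-3), MU_q_2 ∝ 4·q_2^(-3), so MRS = (q_2/q_1)^(3) = p_1/p_2.
Solve for the ratio: q_2/q_1 = [p_1/p_2]^(1/3).
Substitute q_2 = (q_2/q_1)·q_1 into the budget: q_1* = I/(p_1 + p_2·(q_2/q_1)).
Numerically q_2/q_1 = 2.41751, so q_1* = 39/(37.3 + 2.64·2.41751) = 0.8928 and q_2* = 2.41751·0.8928 = 2.1584.

q_1* = 0.8928, q_2* = 2.1584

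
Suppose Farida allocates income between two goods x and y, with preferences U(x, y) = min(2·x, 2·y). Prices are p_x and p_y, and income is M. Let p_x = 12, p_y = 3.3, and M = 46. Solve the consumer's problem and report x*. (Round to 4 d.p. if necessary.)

Leontief preferences: the optimum is at the kink where x/2 = y/2, i.e. y = x.
Budget: p_x·x + p_y·x = M, so (2·p_x + 2·p_y)·x = 2·M.
Demand: x*(p_x,p_y,M) = 2·M/(2·p_x + 2·p_y), y* = 2·M/(2·p_x + 2·p_y).
Here 2·12 + 2·3.3 = 30.6, giving x* = 3.0065.

x* = 3.0065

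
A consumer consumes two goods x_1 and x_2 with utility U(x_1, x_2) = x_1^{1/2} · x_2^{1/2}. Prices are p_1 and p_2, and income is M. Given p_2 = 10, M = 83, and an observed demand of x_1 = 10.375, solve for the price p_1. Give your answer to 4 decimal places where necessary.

p_1 = 4

Tangency: MRS = x_2/x_1 = p_1/p_2.
So 0.5·p_2·x_2 = 0.5·p_1·x_1; combined with the budget, a share 0.5 of income goes to x_1.
Demand: x_1*(p_1,p_2,M) = 0.5·M/p_1 and x_2* = 0.5·M/p_2.
Set x_1* = 10.375 in the demand function and solve for p_1: p_1 = 4.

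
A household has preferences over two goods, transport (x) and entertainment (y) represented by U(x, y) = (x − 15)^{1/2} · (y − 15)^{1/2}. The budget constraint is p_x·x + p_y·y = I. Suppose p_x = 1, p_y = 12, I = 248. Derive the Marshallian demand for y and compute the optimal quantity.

This is Cobb-Douglas in (x−15, y−15): tangency gives 0.5·p_y·(y−15) = 0.5·p_x·(x−15).
After buying the subsistence bundle (15, 15), a share 0.5 of the remaining income goes to x: x* = 15 + 0.5·(I − 15p_x − 15p_y)/p_x.
Discretionary income = 248 − 15·1 − 15·12 = 53; y* = 15 + 0.5·53/12 = 17.2083.

y* = 17.2083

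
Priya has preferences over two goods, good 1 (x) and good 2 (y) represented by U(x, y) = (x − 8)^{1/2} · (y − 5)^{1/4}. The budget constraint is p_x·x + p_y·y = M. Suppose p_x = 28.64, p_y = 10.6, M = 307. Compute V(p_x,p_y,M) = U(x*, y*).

MRS = 2·(y−5)/(x−8). Tangency with p_x/p_y gives y−5 = (1/2)·(p_x/p_y)·(x−8).
After buying the subsistence bundle (8, 5), a share 2/3 of the remaining income goes to x: x* = 8 + 2/3·(M − 8p_x − 5p_y)/p_x.
Discretionary income = 307 − 8·28.64 − 5·10.6 = 24.88; x* = 8 + 2/3·24.88/28.64 = 8.5791; y* = 5 + 1/3·24.88/10.6 = 5.7824.
Utility at the optimum: U(8.5791, 5.7824) = 0.7157.

V = 0.7157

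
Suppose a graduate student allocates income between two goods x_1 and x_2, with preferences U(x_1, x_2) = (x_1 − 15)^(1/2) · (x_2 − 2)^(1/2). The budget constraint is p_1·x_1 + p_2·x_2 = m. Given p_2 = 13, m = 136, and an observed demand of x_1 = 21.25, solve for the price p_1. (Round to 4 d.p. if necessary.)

Let x_1' = x_1−15, x_2' = x_2−2. MRS = x_2'/x_1' = p_1/p_2.
After buying the subsistence bundle (15, 2), a share 0.5 of the remaining income goes to x_1: x_1* = 15 + 0.5·(m − 15p_1 − 2p_2)/p_1.
Set x_1* = 21.25 in the demand function and solve for p_1: p_1 = 4.

p_1 = 4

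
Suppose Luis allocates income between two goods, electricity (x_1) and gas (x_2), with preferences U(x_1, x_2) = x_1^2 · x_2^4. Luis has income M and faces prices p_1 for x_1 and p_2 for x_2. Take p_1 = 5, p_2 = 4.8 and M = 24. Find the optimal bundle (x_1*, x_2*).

x_1* = 1.6, x_2* = 3.3333

The MRS is (1/2)·x_2/x_1. Set MRS = p_1/p_2.
Rearranging, p_2·x_2 = 2·p_1·x_1. Substituting into the budget gives p_1·x_1·(1 + 2) = M.
Demand: x_1*(p_1,p_2,M) = 1/3·M/p_1 and x_2* = 2/3·M/p_2.
At p_1=5, p_2=4.8, M=24: x_1* = 1/3·24/5 = 1.6, x_2* = 3.3333.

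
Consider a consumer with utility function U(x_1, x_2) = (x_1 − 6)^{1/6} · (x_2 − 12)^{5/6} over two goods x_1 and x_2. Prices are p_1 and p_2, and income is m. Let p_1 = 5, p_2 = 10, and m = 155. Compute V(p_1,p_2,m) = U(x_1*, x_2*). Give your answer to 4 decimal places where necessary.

Substituting into the budget: x_1* = 6 + 1/6·(m − 6·p_1 − 12·p_2)/p_1, and x_2* = 12 + 5/6·(…)/p_2.
Discretionary income = 155 − 6·5 − 12·10 = 5; x_1* = 6 + 1/6·5/5 = 6.1667; x_2* = 12 + 5/6·5/10 = 12.4167.
Utility at the optimum: U(6.1667, 12.4167) = 0.3577.

V = 0.3577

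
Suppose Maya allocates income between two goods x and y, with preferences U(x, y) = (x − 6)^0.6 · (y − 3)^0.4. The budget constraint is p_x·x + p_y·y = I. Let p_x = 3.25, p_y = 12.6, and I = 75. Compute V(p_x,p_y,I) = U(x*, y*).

This is Cobb-Douglas in (x−6, y−3): tangency gives 0.6·p_y·(y−3) = 0.4·p_x·(x−6).
Substituting into the budget: x* = 6 + 0.6·(I − 6·p_x − 3·p_y)/p_x, and y* = 3 + 0.4·(…)/p_y.
Discretionary income = 75 − 6·3.25 − 3·12.6 = 17.7; x* = 6 + 0.6·17.7/3.25 = 9.2677; y* = 3 + 0.4·17.7/12.6 = 3.5619.
Utility at the optimum: U(9.2677, 3.5619) = 1.6159.

V = 1.6159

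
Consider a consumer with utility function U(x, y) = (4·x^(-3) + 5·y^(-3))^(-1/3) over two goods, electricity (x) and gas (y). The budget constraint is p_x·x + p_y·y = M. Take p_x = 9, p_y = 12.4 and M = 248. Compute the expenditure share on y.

From the CES first-order condition, (4/5)·(y/x)^(4) = p_x/p_y.
Hence y/x = ((5/4)·p_x/p_y)^(1/(4)), i.e. raised to the 0.25 power.
Substitute y = (y/x)·x into the budget: x* = M/(p_x + p_y·(y/x)).
Numerically y/x = 0.975962, so x* = 248/(9 + 12.4·0.975962) = 11.7525 and y* = 0.975962·11.7525 = 11.47.
Expenditure on y: 12.4·11.47 = 142.2277; share = 0.5735.

share on y = 0.5735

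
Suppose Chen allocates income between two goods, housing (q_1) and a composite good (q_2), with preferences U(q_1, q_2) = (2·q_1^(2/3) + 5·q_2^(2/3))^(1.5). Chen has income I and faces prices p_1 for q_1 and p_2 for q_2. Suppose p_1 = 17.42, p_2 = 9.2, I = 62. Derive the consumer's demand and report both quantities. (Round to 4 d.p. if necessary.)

MRS = MU_q_1/MU_q_2 = (2/5)·(q_2/q_1)^(1/3). Set equal to p_1/p_2.
Solve for the ratio: q_2/q_1 = [(5/2)·p_1/p_2]^(3).
Substitute q_2 = (q_2/q_1)·q_1 into the budget: q_1* = I/(p_1 + p_2·(q_2/q_1)).
Numerically q_2/q_1 = 106.072058, so q_1* = 62/(17.42 + 9.2·106.072058) = 0.0624 and q_2* = 106.072058·0.0624 = 6.6209.

q_1* = 0.0624, q_2* = 6.6209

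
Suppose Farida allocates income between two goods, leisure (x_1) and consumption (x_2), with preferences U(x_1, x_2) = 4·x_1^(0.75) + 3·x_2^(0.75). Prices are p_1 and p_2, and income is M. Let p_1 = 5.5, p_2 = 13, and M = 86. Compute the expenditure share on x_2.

share on x_2 = 0.0234

From the CES first-order condition, (4/3)·(x_2/x_1)^(0.25) = p_1/p_2.
Hence x_2/x_1 = ((3/4)·p_1/p_2)^(1/(0.25)), i.e. raised to the 4 power.
With the ratio pinned down, the budget gives x_1* = M/(p_1 + p_2·(x_2/x_1)) and x_2* = (x_2/x_1)·x_1*.
Numerically x_2/x_1 = 0.010137, so x_1* = 86/(5.5 + 13·0.010137) = 15.2705 and x_2* = 0.010137·15.2705 = 0.1548.
Expenditure on x_2: 13·0.1548 = 2.0124; share = 0.0234.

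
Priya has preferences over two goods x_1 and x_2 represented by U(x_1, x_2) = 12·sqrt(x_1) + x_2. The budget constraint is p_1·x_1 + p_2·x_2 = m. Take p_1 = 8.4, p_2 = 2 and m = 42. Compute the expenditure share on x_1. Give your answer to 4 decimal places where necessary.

Set MRS = p_1/p_2: 6·x_1^(−1/2) = p_1/p_2.
Solve: √x_1 = 6·p_2/p_1, so x_1*(p_1,p_2) = (6·p_2/p_1)², and x_2* = (m − p_1·x_1*)/p_2.
Plugging in: x_1* = (6·2/8.4)² = 2.0408, x_2* = 12.4286.
Expenditure on x_1: 8.4·2.0408 = 17.1429; share = 0.4082.

share on x_1 = 0.4082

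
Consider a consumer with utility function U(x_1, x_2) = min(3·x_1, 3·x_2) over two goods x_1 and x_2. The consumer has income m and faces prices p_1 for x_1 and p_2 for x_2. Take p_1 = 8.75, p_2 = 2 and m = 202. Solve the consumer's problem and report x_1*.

x_1* = 18.7907

Leontief preferences: the optimum is at the kink where x_1/3 = x_2/3, i.e. x_2 = x_1.
Budget: p_1·x_1 + p_2·x_1 = m, so (3·p_1 + 3·p_2)·x_1 = 3·m.
Demand: x_1*(p_1,p_2,m) = 3·m/(3·p_1 + 3·p_2), x_2* = 3·m/(3·p_1 + 3·p_2).
Here 3·8.75 + 3·2 = 32.25, giving x_1* = 18.7907.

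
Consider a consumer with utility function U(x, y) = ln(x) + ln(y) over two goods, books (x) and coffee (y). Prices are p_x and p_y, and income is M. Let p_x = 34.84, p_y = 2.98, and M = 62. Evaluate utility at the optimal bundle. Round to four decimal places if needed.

MU_x/MU_y = (y)/(x); tangency sets this equal to p_x/p_y.
Rearranging, p_y·y = p_x·x. Substituting into the budget gives p_x·x·(1 + 1) = M.
Demand: x*(p_x,p_y,M) = 0.5·M/p_x and y* = 0.5·M/p_y.
At p_x=34.84, p_y=2.98, M=62: x* = 0.5·62/34.84 = 0.8898, y* = 10.4027.
Utility at the optimum: U(0.8898, 10.4027) = 2.2253.

V = 2.2253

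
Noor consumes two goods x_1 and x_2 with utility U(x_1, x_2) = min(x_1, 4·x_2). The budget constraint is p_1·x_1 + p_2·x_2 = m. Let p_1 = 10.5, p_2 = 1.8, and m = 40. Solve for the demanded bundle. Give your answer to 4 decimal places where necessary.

With perfect complements, no substitution: consume in ratio x_1:x_2 = 4:1.
Budget: p_1·x_1 + p_2·(1/4)·x_1 = m, so (4·p_1 + p_2)·x_1 = 4·m.
Demand: x_1*(p_1,p_2,m) = 4·m/(4·p_1 + p_2), x_2* = m/(4·p_1 + p_2).
Here 4·10.5 + 1.8 = 43.8, giving x_1* = 3.653 and x_2* = 0.9132.

x_1* = 3.653, x_2* = 0.9132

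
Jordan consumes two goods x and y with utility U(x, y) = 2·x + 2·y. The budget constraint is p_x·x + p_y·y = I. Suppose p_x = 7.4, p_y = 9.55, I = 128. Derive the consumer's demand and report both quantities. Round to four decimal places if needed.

Linear utility — the consumer picks whichever good has higher MU/price: 2/7.4 = 0.2703 vs 2/9.55 = 0.2094.
x gives more utility per dollar, so spend all income on x: x* = I/p_x, y* = 0.
Numerically: x* = 17.2973, y* = 0.

x* = 17.2973, y* = 0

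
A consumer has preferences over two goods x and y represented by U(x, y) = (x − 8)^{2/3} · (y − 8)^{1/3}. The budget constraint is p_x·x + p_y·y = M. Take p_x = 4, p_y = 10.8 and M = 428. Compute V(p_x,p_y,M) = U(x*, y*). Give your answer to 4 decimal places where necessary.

V = 29.4116

This is Cobb-Douglas in (x−8, y−8): tangency gives 2/3·p_y·(y−8) = 1/3·p_x·(x−8).
After buying the subsistence bundle (8, 8), a share 2/3 of the remaining income goes to x: x* = 8 + 2/3·(M − 8p_x − 8p_y)/p_x.
Discretionary income = 428 − 8·4 − 8·10.8 = 309.6; x* = 8 + 2/3·309.6/4 = 59.6; y* = 8 + 1/3·309.6/10.8 = 17.5556.
Utility at the optimum: U(59.6, 17.5556) = 29.4116.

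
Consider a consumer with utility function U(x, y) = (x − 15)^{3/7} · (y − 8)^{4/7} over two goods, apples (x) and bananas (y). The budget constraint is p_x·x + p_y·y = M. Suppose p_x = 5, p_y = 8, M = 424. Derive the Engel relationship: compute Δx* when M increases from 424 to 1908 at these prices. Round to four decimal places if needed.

Δx* = 127.2

Substituting into the budget: x* = 15 + 3/7·(M − 15·p_x − 8·p_y)/p_x, and y* = 8 + 4/7·(…)/p_y.
Discretionary income = 424 − 15·5 − 8·8 = 285; x* = 15 + 3/7·285/5 = 39.4286.
At M' = 1908: x* = 166.6286. Change: 166.6286 − 39.4286 = 127.2.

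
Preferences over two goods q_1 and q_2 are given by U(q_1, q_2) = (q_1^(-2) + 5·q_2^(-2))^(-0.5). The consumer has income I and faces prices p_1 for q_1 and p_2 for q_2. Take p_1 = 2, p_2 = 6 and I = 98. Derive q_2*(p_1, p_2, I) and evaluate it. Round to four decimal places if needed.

MRS = MU_q_1/MU_q_2 = (1/5)·(q_2/q_1)^(3). Set equal to p_1/p_2.
Solve for the ratio: q_2/q_1 = [5·p_1/p_2]^(1/3).
With the ratio pinned down, the budget gives q_1* = I/(p_1 + p_2·(q_2/q_1)) and q_2* = (q_2/q_1)·q_1*.
Numerically q_2/q_1 = 1.185631, so q_1* = 98/(2 + 6·1.185631) = 10.7529 and q_2* = 1.185631·10.7529 = 12.749.

q_2* = 12.749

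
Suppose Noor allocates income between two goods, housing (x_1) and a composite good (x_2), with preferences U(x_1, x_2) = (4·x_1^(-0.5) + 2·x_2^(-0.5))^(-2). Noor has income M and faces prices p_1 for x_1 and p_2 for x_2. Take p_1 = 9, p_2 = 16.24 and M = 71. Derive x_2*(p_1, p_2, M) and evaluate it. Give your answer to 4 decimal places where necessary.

MU_x_1 ∝ 4·x_1^(-1.5), MU_x_2 ∝ 2·x_2^(-1.5), so MRS = 2·(x_2/x_1)^(1.5) = p_1/p_2.
Solve for the ratio: x_2/x_1 = [(1/2)·p_1/p_2]^(2/3).
With the ratio pinned down, the budget gives x_1* = M/(p_1 + p_2·(x_2/x_1)) and x_2* = (x_2/x_1)·x_1*.
Numerically x_2/x_1 = 0.425028, so x_1* = 71/(9 + 16.24·0.425028) = 4.4647 and x_2* = 0.425028·4.4647 = 1.8976.

x_2* = 1.8976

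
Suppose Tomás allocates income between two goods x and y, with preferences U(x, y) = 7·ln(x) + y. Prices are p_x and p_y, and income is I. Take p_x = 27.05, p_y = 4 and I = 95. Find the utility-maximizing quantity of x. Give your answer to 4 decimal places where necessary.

Set MRS = p_x/p_y: (7/x)/1 = p_x/p_y.
So x*(p_x,p_y) = 7·p_y/p_x, independent of income; and y* = (I − 7·p_y)/p_y.
At the given prices: x* = 7·4/27.05 = 1.0351.

x* = 1.0351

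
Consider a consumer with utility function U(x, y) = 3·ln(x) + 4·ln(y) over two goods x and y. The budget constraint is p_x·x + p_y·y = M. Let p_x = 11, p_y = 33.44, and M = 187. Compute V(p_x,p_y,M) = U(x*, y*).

Tangency: MRS = (3/4)·y/x = p_x/p_y.
Rearranging, p_y·y = (4/3)·p_x·x. Substituting into the budget gives p_x·x·(1 + (4/3)) = M.
Demand: x*(p_x,p_y,M) = 3/7·M/p_x and y* = 4/7·M/p_y.
At p_x=11, p_y=33.44, M=187: x* = 3/7·187/11 = 7.2857, y* = 3.1955.
Utility at the optimum: U(7.2857, 3.1955) = 10.6047.

V = 10.6047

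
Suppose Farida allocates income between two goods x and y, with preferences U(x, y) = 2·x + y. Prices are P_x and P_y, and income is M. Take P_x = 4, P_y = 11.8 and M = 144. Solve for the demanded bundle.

x* = 36, y* = 0

Linear utility — the consumer picks whichever good has higher MU/price: 2/4 = 0.5 vs 1/11.8 = 0.0847.
x gives more utility per dollar, so spend all income on x: x* = M/P_x, y* = 0.
Numerically: x* = 36, y* = 0.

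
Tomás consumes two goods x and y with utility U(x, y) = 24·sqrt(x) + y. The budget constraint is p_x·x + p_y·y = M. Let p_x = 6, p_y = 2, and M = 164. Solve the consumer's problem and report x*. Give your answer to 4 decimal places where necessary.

Set MRS = p_x/p_y: 12·x^(−1/2) = p_x/p_y.
Thus x* = (12·p_y/p_x)² — independent of M — with the rest of income spent on y.
Plugging in: x* = (12·2/6)² = 16.

x* = 16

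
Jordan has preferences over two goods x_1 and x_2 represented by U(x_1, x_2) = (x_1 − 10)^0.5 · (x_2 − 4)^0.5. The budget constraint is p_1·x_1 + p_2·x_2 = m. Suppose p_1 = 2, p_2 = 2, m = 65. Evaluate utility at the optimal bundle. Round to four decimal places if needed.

V = 9.25

Let x_1' = x_1−10, x_2' = x_2−4. MRS = x_2'/x_1' = p_1/p_2.
Substituting into the budget: x_1* = 10 + 0.5·(m − 10·p_1 − 4·p_2)/p_1, and x_2* = 4 + 0.5·(…)/p_2.
Discretionary income = 65 − 10·2 − 4·2 = 37; x_1* = 10 + 0.5·37/2 = 19.25; x_2* = 4 + 0.5·37/2 = 13.25.
Utility at the optimum: U(19.25, 13.25) = 9.25.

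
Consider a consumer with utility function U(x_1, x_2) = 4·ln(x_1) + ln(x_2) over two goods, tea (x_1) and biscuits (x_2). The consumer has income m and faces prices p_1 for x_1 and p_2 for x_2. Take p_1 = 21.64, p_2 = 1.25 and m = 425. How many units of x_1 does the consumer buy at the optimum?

Demand: x_1*(p_1,p_2,m) = 0.8·m/p_1 and x_2* = 0.2·m/p_2.
At p_1=21.64, p_2=1.25, m=425: x_1* = 0.8·425/21.64 = 15.7116.

x_1* = 15.7116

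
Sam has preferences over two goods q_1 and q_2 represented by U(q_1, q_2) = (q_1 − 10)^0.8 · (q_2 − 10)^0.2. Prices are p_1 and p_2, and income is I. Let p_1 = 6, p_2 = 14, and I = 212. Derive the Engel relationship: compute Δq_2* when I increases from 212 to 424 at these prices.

Δq_2* = 3.0286

MRS = 4·(q_2−10)/(q_1−10). Tangency with p_1/p_2 gives q_2−10 = (1/4)·(p_1/p_2)·(q_1−10).
Substituting into the budget: q_1* = 10 + 0.8·(I − 10·p_1 − 10·p_2)/p_1, and q_2* = 10 + 0.2·(…)/p_2.
Discretionary income = 212 − 10·6 − 10·14 = 12; q_2* = 10 + 0.2·12/14 = 10.1714.
At I' = 424: q_2* = 13.2. Change: 13.2 − 10.1714 = 3.0286.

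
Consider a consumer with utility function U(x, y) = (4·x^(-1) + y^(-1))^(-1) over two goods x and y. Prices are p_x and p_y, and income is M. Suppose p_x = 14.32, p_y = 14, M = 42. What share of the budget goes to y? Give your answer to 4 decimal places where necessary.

Substitute y = (y/x)·x into the budget: x* = M/(p_x + p_y·(y/x)).
Numerically y/x = 0.505682, so x* = 42/(14.32 + 14·0.505682) = 1.9627 and y* = 0.505682·1.9627 = 0.9925.
Expenditure on y: 14·0.9925 = 13.8947; share = 0.3308.

share on y = 0.3308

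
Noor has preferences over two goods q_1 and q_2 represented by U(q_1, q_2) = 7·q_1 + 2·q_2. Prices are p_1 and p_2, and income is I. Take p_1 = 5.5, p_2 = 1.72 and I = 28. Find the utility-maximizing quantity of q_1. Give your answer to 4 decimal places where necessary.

Perfect substitutes: compare marginal utility per dollar. 7/p_1 vs 2/p_2 → 1.2727 vs 1.1628.
q_1 gives more utility per dollar, so spend all income on q_1: q_1* = I/p_1, q_2* = 0.
Numerically: q_1* = 5.0909, q_2* = 0.

q_1* = 5.0909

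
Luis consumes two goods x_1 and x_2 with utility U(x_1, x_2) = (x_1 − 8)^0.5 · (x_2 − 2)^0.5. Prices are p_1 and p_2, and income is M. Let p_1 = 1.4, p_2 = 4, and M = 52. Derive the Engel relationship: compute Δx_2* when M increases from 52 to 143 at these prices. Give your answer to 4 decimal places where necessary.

Let x_1' = x_1−8, x_2' = x_2−2. MRS = x_2'/x_1' = p_1/p_2.
Substituting into the budget: x_1* = 8 + 0.5·(M − 8·p_1 − 2·p_2)/p_1, and x_2* = 2 + 0.5·(…)/p_2.
Discretionary income = 52 − 8·1.4 − 2·4 = 32.8; x_2* = 2 + 0.5·32.8/4 = 6.1.
At M' = 143: x_2* = 17.475. Change: 17.475 − 6.1 = 11.375.

Δx_2* = 11.375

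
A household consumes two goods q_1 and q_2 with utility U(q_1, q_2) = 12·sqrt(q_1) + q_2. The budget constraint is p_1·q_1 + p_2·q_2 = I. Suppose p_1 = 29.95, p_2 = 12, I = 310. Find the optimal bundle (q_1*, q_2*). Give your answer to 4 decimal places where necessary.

q_1* = 5.7792, q_2* = 11.4093

Utility is quasi-linear in q_2; the FOC for q_1 is 6/√q_1 = p_1/p_2.
Solve: √q_1 = 6·p_2/p_1, so q_1*(p_1,p_2) = (6·p_2/p_1)², and q_2* = (I − p_1·q_1*)/p_2.
Plugging in: q_1* = (6·12/29.95)² = 5.7792, q_2* = 11.4093.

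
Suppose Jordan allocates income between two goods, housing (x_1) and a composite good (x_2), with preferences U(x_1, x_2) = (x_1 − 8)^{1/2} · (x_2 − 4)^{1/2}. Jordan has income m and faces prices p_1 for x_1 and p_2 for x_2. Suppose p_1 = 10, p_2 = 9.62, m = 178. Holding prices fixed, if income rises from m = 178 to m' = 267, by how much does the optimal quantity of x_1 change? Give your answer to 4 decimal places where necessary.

Δx_1* = 4.45

After buying the subsistence bundle (8, 4), a share 0.5 of the remaining income goes to x_1: x_1* = 8 + 0.5·(m − 8p_1 − 4p_2)/p_1.
Discretionary income = 178 − 8·10 − 4·9.62 = 59.52; x_1* = 8 + 0.5·59.52/10 = 10.976.
At m' = 267: x_1* = 15.426. Change: 15.426 − 10.976 = 4.45.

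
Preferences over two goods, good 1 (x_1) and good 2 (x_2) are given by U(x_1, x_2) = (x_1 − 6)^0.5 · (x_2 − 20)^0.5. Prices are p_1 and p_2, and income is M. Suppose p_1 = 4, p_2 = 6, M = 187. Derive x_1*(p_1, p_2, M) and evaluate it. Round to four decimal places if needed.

This is Cobb-Douglas in (x_1−6, x_2−20): tangency gives 0.5·p_2·(x_2−20) = 0.5·p_1·(x_1−6).
After buying the subsistence bundle (6, 20), a share 0.5 of the remaining income goes to x_1: x_1* = 6 + 0.5·(M − 6p_1 − 20p_2)/p_1.
Discretionary income = 187 − 6·4 − 20·6 = 43; x_1* = 6 + 0.5·43/4 = 11.375.

x_1* = 11.375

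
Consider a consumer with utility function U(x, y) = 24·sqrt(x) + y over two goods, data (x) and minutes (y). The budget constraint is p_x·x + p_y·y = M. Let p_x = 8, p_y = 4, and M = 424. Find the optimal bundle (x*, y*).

x* = 36, y* = 34

Utility is quasi-linear in y; the FOC for x is 12/√x = p_x/p_y.
Thus x* = (12·p_y/p_x)² — independent of M — with the rest of income spent on y.
Plugging in: x* = (12·4/8)² = 36, y* = 34.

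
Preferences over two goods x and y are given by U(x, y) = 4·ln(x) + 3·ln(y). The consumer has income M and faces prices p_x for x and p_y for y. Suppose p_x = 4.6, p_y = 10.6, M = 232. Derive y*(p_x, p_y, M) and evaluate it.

MU_x/MU_y = (4·y)/(3·x); tangency sets this equal to p_x/p_y.
Rearranging, p_y·y = (3/4)·p_x·x. Substituting into the budget gives p_x·x·(1 + (3/4)) = M.
Demand: x*(p_x,p_y,M) = 4/7·M/p_x and y* = 3/7·M/p_y.
At p_x=4.6, p_y=10.6, M=232: y* = 3/7·232/10.6 = 9.3801.

y* = 9.3801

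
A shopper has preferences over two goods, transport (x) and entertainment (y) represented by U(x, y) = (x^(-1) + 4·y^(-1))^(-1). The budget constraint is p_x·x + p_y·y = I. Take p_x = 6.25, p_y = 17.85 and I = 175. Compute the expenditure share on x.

share on x = 0.2283

MRS = MU_x/MU_y = (1/4)·(y/x)^(2). Set equal to p_x/p_y.
Solve for the ratio: y/x = [4·p_x/p_y]^(0.5).
With the ratio pinned down, the budget gives x* = I/(p_x + p_y·(y/x)) and y* = (y/x)·x*.
Numerically y/x = 1.183453, so x* = 175/(6.25 + 17.85·1.183453) = 6.3928 and y* = 1.183453·6.3928 = 7.5656.
Expenditure on x: 6.25·6.3928 = 39.9549; share = 0.2283.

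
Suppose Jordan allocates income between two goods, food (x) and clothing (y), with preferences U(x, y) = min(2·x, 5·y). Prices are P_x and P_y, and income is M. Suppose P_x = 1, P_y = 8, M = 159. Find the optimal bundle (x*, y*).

With perfect complements, no substitution: consume in ratio x:y = 5:2.
Budget: P_x·x + P_y·(2/5)·x = M, so (5·P_x + 2·P_y)·x = 5·M.
Demand: x*(P_x,P_y,M) = 5·M/(5·P_x + 2·P_y), y* = 2·M/(5·P_x + 2·P_y).
Here 5·1 + 2·8 = 21, giving x* = 37.8571 and y* = 15.1429.

x* = 37.8571, y* = 15.1429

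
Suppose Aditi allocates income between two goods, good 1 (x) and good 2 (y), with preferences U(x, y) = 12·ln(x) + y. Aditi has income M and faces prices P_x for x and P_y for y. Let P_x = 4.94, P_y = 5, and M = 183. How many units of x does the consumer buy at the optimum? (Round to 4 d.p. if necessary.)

Set MRS = P_x/P_y: (12/x)/1 = P_x/P_y.
So x*(P_x,P_y) = 12·P_y/P_x, independent of income; and y* = (M − 12·P_y)/P_y.
At the given prices: x* = 12·5/4.94 = 12.1457.

x* = 12.1457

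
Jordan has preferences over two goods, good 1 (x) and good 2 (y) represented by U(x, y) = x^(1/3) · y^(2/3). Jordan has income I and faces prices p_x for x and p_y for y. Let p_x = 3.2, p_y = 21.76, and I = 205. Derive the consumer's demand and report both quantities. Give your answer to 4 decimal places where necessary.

MU_x/MU_y = (1/3·y)/(2/3·x); tangency sets this equal to p_x/p_y.
So 1/3·p_y·y = 2/3·p_x·x; combined with the budget, a share 1/3 of income goes to x.
Demand: x*(p_x,p_y,I) = 1/3·I/p_x and y* = 2/3·I/p_y.
At p_x=3.2, p_y=21.76, I=205: x* = 1/3·205/3.2 = 21.3542, y* = 6.2806.

x* = 21.3542, y* = 6.2806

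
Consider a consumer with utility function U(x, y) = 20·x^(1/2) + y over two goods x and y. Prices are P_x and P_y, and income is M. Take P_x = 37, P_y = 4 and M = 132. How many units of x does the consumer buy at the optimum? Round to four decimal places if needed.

Utility is quasi-linear in y; the FOC for x is 10/√x = P_x/P_y.
Thus x* = (10·P_y/P_x)² — independent of M — with the rest of income spent on y.
Plugging in: x* = (10·4/37)² = 1.1687.

x* = 1.1687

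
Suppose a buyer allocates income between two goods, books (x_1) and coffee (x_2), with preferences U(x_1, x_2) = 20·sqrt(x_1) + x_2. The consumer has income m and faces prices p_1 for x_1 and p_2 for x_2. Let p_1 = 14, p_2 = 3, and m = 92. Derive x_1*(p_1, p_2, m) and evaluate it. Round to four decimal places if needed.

Set MRS = p_1/p_2: 10·x_1^(−1/2) = p_1/p_2.
Thus x_1* = (10·p_2/p_1)² — independent of m — with the rest of income spent on x_2.
Plugging in: x_1* = (10·3/14)² = 4.5918.

x_1* = 4.5918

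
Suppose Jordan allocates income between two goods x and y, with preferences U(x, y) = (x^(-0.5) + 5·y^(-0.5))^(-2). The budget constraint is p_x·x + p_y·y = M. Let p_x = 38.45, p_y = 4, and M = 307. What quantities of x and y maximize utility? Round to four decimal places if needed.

MU_x ∝ x^(-1.5), MU_y ∝ 5·y^(-1.5), so MRS = (1/5)·(y/x)^(1.5) = p_x/p_y.
Solve for the ratio: y/x = [5·p_x/p_y]^(2/3).
Substitute y = (y/x)·x into the budget: x* = M/(p_x + p_y·(y/x)).
Numerically y/x = 13.219172, so x* = 307/(38.45 + 4·13.219172) = 3.3616 and y* = 13.219172·3.3616 = 44.437.

x* = 3.3616, y* = 44.437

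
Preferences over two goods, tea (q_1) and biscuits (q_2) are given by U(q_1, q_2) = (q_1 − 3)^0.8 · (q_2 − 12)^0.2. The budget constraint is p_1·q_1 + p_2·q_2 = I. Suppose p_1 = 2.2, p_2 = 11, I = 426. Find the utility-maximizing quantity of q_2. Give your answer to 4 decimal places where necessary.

q_2* = 17.2255

MRS = 4·(q_2−12)/(q_1−3). Tangency with p_1/p_2 gives q_2−12 = (1/4)·(p_1/p_2)·(q_1−3).
After buying the subsistence bundle (3, 12), a share 0.8 of the remaining income goes to q_1: q_1* = 3 + 0.8·(I − 3p_1 − 12p_2)/p_1.
Discretionary income = 426 − 3·2.2 − 12·11 = 287.4; q_2* = 12 + 0.2·287.4/11 = 17.2255.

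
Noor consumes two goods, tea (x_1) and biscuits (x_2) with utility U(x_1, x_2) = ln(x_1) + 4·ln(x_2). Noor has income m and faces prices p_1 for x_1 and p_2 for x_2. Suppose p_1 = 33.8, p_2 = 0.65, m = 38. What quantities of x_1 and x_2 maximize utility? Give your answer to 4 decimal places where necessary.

x_1* = 0.2249, x_2* = 46.7692

The MRS is (1/4)·x_2/x_1. Set MRS = p_1/p_2.
So p_2·x_2 = 4·p_1·x_1; combined with the budget, a share 0.2 of income goes to x_1.
Demand: x_1*(p_1,p_2,m) = 0.2·m/p_1 and x_2* = 0.8·m/p_2.
At p_1=33.8, p_2=0.65, m=38: x_1* = 0.2·38/33.8 = 0.2249, x_2* = 46.7692.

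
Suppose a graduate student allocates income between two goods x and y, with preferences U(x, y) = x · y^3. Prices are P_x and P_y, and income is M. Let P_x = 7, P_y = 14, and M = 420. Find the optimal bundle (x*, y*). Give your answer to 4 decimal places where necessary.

The MRS is (1/3)·y/x. Set MRS = P_x/P_y.
Rearranging, P_y·y = 3·P_x·x. Substituting into the budget gives P_x·x·(1 + 3) = M.
Demand: x*(P_x,P_y,M) = 0.25·M/P_x and y* = 0.75·M/P_y.
At P_x=7, P_y=14, M=420: x* = 0.25·420/7 = 15, y* = 22.5.

x* = 15, y* = 22.5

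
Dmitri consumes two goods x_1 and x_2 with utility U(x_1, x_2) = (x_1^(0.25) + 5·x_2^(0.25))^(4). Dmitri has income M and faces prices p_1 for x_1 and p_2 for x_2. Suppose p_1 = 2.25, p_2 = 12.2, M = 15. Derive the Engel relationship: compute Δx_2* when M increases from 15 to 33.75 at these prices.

Δx_2* = 1.2749

From the CES first-order condition, (1/5)·(x_2/x_1)^(0.75) = p_1/p_2.
Solve for the ratio: x_2/x_1 = [5·p_1/p_2]^(4/3).
With the ratio pinned down, the budget gives x_1* = M/(p_1 + p_2·(x_2/x_1)) and x_2* = (x_2/x_1)·x_1*.
Numerically x_2/x_1 = 0.897546, so x_1* = 15/(2.25 + 12.2·0.897546) = 1.1364 and x_2* = 0.897546·1.1364 = 1.0199.
At M' = 33.75: x_2* = 2.2949. Change: 2.2949 − 1.0199 = 1.2749.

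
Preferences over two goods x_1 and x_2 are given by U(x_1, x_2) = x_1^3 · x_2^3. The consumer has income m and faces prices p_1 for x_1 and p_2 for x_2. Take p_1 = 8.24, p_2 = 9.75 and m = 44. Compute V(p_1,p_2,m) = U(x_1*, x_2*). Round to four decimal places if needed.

Tangency: MRS = x_2/x_1 = p_1/p_2.
So 3·p_2·x_2 = 3·p_1·x_1; combined with the budget, a share 0.5 of income goes to x_1.
Demand: x_1*(p_1,p_2,m) = 0.5·m/p_1 and x_2* = 0.5·m/p_2.
At p_1=8.24, p_2=9.75, m=44: x_1* = 0.5·44/8.24 = 2.6699, x_2* = 2.2564.
Utility at the optimum: U(2.6699, 2.2564) = 218.6455.

V = 218.6455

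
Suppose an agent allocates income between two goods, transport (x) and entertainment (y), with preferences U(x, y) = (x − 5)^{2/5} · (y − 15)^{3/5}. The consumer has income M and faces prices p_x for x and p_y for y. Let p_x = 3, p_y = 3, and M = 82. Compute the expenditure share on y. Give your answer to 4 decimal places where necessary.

share on y = 0.7098

Let x' = x−5, y' = y−15. MRS = (2/3)·y'/x' = p_x/p_y.
After buying the subsistence bundle (5, 15), a share 0.4 of the remaining income goes to x: x* = 5 + 0.4·(M − 5p_x − 15p_y)/p_x.
Discretionary income = 82 − 5·3 − 15·3 = 22; x* = 5 + 0.4·22/3 = 7.9333; y* = 15 + 0.6·22/3 = 19.4.
Expenditure on y: 3·19.4 = 58.2; share = 0.7098.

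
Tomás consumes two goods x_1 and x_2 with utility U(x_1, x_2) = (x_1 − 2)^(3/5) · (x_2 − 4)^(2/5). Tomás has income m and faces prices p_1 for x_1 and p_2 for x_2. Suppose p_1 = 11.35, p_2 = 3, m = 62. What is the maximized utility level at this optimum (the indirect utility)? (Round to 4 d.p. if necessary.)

This is Cobb-Douglas in (x_1−2, x_2−4): tangency gives 0.6·p_2·(x_2−4) = 0.4·p_1·(x_1−2).
Substituting into the budget: x_1* = 2 + 0.6·(m − 2·p_1 − 4·p_2)/p_1, and x_2* = 4 + 0.4·(…)/p_2.
Discretionary income = 62 − 2·11.35 − 4·3 = 27.3; x_1* = 2 + 0.6·27.3/11.35 = 3.4432; x_2* = 4 + 0.4·27.3/3 = 7.64.
Utility at the optimum: U(3.4432, 7.64) = 2.0894.

V = 2.0894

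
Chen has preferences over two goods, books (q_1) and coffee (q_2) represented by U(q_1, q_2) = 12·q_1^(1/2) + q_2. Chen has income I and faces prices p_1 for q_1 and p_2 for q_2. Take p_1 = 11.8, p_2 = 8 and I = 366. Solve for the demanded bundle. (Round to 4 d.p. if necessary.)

q_1* = 16.547, q_2* = 21.3432

Utility is quasi-linear in q_2; the FOC for q_1 is 6/√q_1 = p_1/p_2.
Solve: √q_1 = 6·p_2/p_1, so q_1*(p_1,p_2) = (6·p_2/p_1)², and q_2* = (I − p_1·q_1*)/p_2.
Plugging in: q_1* = (6·8/11.8)² = 16.547, q_2* = 21.3432.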